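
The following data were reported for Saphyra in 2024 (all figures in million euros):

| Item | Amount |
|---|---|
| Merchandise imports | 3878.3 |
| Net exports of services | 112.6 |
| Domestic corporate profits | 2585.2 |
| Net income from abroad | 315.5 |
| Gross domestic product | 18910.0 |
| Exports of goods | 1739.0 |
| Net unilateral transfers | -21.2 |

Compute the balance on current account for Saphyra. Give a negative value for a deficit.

Goods balance = 1739.0 - 3878.3 = -2139.3
Services balance = 112.6
Trade balance (goods + services) = -2139.3 + 112.6 = -2026.7
Net primary income = 315.5
Net secondary income = -21.2
Current account = -2026.7 + 315.5 + (-21.2) = -1732.4

-1732.4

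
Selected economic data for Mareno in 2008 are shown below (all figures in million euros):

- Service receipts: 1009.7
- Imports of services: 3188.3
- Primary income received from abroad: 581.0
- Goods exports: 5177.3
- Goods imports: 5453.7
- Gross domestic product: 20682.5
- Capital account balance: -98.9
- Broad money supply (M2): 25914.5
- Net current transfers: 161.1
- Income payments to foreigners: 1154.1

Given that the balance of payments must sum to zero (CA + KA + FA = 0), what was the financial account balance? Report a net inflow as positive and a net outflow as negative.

2965.9

Goods balance = 5177.3 - 5453.7 = -276.4
Services balance = 1009.7 - 3188.3 = -2178.6
Trade balance (goods + services) = -276.4 + (-2178.6) = -2455.0
Net primary income = 581.0 - 1154.1 = -573.1
Net secondary income = 161.1
Current account = -2455.0 + (-573.1) + 161.1 = -2867.0
Financial account = -(-2867.0 + (-98.9)) = 2965.9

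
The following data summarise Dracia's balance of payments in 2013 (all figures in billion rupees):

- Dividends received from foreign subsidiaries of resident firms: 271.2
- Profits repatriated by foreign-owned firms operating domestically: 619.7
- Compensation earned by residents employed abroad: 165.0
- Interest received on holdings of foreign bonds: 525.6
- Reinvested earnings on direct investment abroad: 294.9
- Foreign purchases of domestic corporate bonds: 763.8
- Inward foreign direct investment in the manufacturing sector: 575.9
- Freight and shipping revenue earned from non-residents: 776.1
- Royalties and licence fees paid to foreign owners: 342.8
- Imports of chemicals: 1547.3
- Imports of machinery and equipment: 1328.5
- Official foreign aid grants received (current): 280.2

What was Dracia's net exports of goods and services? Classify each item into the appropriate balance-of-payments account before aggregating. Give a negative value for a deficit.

Goods: -1547.3 - 1328.5 = -2875.8
Services: -342.8 + 776.1 = 433.3
Trade balance = -2875.8 + 433.3 = -2442.5
(Excluded from the trade balance — primary income: dividends received from foreign subsidiaries of resident firms 271.2, profits repatriated by foreign-owned firms operating domestically 619.7, compensation earned by residents employed abroad 165.0, interest received on holdings of foreign bonds 525.6, reinvested earnings on direct investment abroad 294.9; financial account: foreign purchases of domestic corporate bonds 763.8, inward foreign direct investment in the manufacturing sector 575.9; secondary income: official foreign aid grants received (current) 280.2.)

-2442.5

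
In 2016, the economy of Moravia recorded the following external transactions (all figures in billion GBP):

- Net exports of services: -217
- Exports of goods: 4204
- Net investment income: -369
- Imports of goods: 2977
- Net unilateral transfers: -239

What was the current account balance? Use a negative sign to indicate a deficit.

Goods balance = 4204 - 2977 = 1227
Services balance = -217
Trade balance (goods + services) = 1227 + (-217) = 1010
Net primary income = -369
Net secondary income = -239
Current account = 1010 + (-369) + (-239) = 402

402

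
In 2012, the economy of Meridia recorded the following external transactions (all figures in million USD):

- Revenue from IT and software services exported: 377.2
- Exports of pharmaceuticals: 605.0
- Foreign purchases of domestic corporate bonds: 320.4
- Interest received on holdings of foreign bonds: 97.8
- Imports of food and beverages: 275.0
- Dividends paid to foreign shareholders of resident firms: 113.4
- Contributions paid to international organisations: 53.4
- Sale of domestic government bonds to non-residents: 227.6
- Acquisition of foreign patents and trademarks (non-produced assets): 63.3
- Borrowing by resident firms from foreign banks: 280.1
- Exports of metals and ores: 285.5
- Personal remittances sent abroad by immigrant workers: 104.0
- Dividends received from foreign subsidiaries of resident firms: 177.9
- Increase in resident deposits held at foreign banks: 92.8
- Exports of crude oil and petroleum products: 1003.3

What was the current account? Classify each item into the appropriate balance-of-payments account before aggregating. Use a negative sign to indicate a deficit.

2000.9

Goods: 285.5 + 1003.3 - 275.0 + 605.0 = 1618.8
Services: 377.2
Primary income: 177.9 + 97.8 - 113.4 = 162.3
Secondary income: -53.4 - 104.0 = -157.4
Current account = 1618.8 + 377.2 + 162.3 + (-157.4) = 2000.9
(Excluded from the current account — financial account: foreign purchases of domestic corporate bonds 320.4, sale of domestic government bonds to non-residents 227.6, borrowing by resident firms from foreign banks 280.1, increase in resident deposits held at foreign banks 92.8; capital account: acquisition of foreign patents and trademarks (non-produced assets) 63.3.)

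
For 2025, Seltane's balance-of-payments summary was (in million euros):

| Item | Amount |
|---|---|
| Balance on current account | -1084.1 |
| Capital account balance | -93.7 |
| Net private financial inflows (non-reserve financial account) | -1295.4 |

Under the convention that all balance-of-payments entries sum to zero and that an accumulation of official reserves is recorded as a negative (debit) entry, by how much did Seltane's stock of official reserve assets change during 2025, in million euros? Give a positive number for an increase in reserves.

Official reserve transactions balance = -((-1084.1) + (-93.7) + (-1295.4)) = 2473.2
An accumulation of reserves is recorded as a debit (negative entry), so the change in the stock of reserves is the negative of that balance.
Change in official reserves = -(2473.2) = -2473.2

-2473.2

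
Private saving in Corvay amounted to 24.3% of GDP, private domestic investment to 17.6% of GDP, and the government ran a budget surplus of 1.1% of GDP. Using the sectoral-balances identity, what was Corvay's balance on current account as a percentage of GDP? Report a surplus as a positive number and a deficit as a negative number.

By the sectoral-balances identity, CA = (S_private - I) + (T - G).
Private balance = 24.3 - 17.6 = 6.7
Government balance (T - G) = 1.1
CA = 6.7 + 1.1 = 7.8

7.8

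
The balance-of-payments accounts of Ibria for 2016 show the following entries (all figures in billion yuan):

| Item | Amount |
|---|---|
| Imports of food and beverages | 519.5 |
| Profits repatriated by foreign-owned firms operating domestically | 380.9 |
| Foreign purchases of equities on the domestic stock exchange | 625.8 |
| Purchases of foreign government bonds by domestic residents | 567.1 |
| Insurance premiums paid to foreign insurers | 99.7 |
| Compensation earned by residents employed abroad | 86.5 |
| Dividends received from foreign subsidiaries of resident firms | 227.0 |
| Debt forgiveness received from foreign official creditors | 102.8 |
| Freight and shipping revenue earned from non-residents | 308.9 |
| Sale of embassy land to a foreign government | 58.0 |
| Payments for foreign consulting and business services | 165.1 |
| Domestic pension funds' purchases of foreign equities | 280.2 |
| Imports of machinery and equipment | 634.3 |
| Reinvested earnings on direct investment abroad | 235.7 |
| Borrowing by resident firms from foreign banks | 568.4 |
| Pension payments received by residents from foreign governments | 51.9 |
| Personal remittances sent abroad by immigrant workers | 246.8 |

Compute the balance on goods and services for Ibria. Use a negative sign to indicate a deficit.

Goods: -519.5 - 634.3 = -1153.8
Services: 308.9 - 165.1 - 99.7 = 44.1
Trade balance = -1153.8 + 44.1 = -1109.7
(Excluded from the trade balance — primary income: profits repatriated by foreign-owned firms operating domestically 380.9, compensation earned by residents employed abroad 86.5, dividends received from foreign subsidiaries of resident firms 227.0, reinvested earnings on direct investment abroad 235.7; financial account: foreign purchases of equities on the domestic stock exchange 625.8, purchases of foreign government bonds by domestic residents 567.1, domestic pension funds' purchases of foreign equities 280.2, borrowing by resident firms from foreign banks 568.4; capital account: debt forgiveness received from foreign official creditors 102.8, sale of embassy land to a foreign government 58.0; secondary income: pension payments received by residents from foreign governments 51.9, personal remittances sent abroad by immigrant workers 246.8.)

-1109.7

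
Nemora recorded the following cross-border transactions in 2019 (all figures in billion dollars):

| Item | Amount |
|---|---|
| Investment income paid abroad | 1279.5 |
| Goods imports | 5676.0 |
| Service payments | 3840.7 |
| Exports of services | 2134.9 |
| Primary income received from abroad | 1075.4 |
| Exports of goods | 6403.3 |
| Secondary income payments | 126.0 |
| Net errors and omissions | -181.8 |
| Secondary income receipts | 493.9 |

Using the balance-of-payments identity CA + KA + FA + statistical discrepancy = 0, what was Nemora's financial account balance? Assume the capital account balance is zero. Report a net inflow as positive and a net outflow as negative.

Goods balance = 6403.3 - 5676.0 = 727.3
Services balance = 2134.9 - 3840.7 = -1705.8
Trade balance (goods + services) = 727.3 + (-1705.8) = -978.5
Net primary income = 1075.4 - 1279.5 = -204.1
Net secondary income = 493.9 - 126.0 = 367.9
Current account = -978.5 + (-204.1) + 367.9 = -814.7
Financial account = -(-814.7 + (-181.8)) = 996.5

996.5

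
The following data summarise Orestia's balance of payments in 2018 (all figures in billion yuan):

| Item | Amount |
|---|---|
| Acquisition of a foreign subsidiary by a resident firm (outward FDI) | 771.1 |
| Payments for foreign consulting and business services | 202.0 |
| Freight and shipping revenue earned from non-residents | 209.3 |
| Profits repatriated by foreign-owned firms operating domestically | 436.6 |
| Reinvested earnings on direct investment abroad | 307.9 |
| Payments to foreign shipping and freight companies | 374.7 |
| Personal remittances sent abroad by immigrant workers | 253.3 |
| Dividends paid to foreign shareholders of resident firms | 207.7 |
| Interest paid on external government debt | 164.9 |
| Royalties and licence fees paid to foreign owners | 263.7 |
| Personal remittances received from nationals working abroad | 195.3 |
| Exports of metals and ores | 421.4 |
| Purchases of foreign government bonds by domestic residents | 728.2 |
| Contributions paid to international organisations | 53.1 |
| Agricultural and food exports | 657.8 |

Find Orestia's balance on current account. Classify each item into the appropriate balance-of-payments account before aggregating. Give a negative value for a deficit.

Goods: 421.4 + 657.8 = 1079.2
Services: -374.7 + 209.3 - 202.0 - 263.7 = -631.1
Primary income: 307.9 - 436.6 - 207.7 - 164.9 = -501.3
Secondary income: -53.1 - 253.3 + 195.3 = -111.1
Current account = 1079.2 + (-631.1) + (-501.3) + (-111.1) = -164.3
(Excluded from the current account — financial account: acquisition of a foreign subsidiary by a resident firm (outward FDI) 771.1, purchases of foreign government bonds by domestic residents 728.2.)

-164.3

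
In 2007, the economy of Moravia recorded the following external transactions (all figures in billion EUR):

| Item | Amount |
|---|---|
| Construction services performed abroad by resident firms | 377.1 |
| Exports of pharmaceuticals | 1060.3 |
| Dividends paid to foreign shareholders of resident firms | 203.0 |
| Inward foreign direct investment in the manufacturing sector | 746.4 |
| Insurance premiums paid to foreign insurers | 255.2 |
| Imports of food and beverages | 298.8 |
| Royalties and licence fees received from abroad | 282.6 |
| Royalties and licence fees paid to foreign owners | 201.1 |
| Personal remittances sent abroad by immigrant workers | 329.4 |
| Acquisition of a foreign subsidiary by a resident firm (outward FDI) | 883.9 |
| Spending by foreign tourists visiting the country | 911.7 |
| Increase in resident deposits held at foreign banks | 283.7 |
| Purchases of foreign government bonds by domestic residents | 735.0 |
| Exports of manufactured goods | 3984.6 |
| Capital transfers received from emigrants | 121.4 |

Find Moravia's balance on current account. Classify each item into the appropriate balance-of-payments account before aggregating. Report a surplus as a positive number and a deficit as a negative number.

Goods: 1060.3 + 3984.6 - 298.8 = 4746.1
Services: 911.7 + 282.6 + 377.1 - 255.2 - 201.1 = 1115.1
Primary income: -203.0
Secondary income: -329.4
Current account = 4746.1 + 1115.1 + (-203.0) + (-329.4) = 5328.8
(Excluded from the current account — financial account: inward foreign direct investment in the manufacturing sector 746.4, acquisition of a foreign subsidiary by a resident firm (outward FDI) 883.9, increase in resident deposits held at foreign banks 283.7, purchases of foreign government bonds by domestic residents 735.0; capital account: capital transfers received from emigrants 121.4.)

5328.8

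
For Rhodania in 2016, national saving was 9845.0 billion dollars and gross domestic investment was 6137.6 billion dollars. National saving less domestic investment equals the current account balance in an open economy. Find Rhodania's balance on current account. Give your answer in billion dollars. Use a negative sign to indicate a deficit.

CA = S - I = 9845.0 - 6137.6 = 3707.4

3707.4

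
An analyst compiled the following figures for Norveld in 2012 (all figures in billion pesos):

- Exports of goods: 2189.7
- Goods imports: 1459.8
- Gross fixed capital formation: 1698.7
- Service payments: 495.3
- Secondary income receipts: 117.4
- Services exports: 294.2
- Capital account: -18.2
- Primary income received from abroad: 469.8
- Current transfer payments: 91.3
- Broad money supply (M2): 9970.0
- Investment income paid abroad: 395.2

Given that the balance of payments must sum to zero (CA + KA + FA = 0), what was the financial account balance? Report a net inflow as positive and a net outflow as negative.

Goods balance = 2189.7 - 1459.8 = 729.9
Services balance = 294.2 - 495.3 = -201.1
Trade balance (goods + services) = 729.9 + (-201.1) = 528.8
Net primary income = 469.8 - 395.2 = 74.6
Net secondary income = 117.4 - 91.3 = 26.1
Current account = 528.8 + 74.6 + 26.1 = 629.5
Financial account = -(629.5 + (-18.2)) = -611.3

-611.3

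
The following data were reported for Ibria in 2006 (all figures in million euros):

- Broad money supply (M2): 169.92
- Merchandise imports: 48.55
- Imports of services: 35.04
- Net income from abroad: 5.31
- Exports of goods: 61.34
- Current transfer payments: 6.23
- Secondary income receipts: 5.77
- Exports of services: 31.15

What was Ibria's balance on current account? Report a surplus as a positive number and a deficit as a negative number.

Goods balance = 61.34 - 48.55 = 12.79
Services balance = 31.15 - 35.04 = -3.89
Trade balance (goods + services) = 12.79 + (-3.89) = 8.90
Net primary income = 5.31
Net secondary income = 5.77 - 6.23 = -0.46
Current account = 8.90 + 5.31 + (-0.46) = 13.75

13.75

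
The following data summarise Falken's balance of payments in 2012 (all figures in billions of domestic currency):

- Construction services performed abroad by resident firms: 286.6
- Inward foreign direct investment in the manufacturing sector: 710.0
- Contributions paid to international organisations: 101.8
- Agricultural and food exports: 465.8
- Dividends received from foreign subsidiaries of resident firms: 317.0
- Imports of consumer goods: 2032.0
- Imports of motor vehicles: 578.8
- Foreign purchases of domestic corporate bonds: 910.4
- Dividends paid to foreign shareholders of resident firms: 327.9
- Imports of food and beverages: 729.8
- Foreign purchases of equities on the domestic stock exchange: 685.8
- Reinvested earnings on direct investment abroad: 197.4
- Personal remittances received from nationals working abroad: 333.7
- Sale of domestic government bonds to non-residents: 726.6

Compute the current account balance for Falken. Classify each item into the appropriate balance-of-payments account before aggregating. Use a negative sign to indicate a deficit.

-2169.8

Goods: -2032.0 - 729.8 - 578.8 + 465.8 = -2874.8
Services: 286.6
Primary income: 197.4 + 317.0 - 327.9 = 186.5
Secondary income: 333.7 - 101.8 = 231.9
Current account = (-2874.8) + 286.6 + 186.5 + 231.9 = -2169.8
(Excluded from the current account — financial account: inward foreign direct investment in the manufacturing sector 710.0, foreign purchases of domestic corporate bonds 910.4, foreign purchases of equities on the domestic stock exchange 685.8, sale of domestic government bonds to non-residents 726.6.)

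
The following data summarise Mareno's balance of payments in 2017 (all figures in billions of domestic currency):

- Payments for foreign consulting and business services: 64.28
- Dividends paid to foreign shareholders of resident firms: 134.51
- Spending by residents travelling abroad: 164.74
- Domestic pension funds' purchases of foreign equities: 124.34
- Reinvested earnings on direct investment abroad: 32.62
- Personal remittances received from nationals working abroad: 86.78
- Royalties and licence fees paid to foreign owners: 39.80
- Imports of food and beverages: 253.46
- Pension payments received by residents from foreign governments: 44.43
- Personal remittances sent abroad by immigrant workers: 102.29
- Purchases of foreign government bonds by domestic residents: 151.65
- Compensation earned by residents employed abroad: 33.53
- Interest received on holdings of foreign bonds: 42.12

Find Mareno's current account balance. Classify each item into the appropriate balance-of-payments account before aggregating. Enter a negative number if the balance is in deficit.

-519.60

Goods: -253.46
Services: -39.80 - 64.28 - 164.74 = -268.82
Primary income: -134.51 + 32.62 + 33.53 + 42.12 = -26.24
Secondary income: 86.78 - 102.29 + 44.43 = 28.92
Current account = (-253.46) + (-268.82) + (-26.24) + 28.92 = -519.60
(Excluded from the current account — financial account: domestic pension funds' purchases of foreign equities 124.34, purchases of foreign government bonds by domestic residents 151.65.)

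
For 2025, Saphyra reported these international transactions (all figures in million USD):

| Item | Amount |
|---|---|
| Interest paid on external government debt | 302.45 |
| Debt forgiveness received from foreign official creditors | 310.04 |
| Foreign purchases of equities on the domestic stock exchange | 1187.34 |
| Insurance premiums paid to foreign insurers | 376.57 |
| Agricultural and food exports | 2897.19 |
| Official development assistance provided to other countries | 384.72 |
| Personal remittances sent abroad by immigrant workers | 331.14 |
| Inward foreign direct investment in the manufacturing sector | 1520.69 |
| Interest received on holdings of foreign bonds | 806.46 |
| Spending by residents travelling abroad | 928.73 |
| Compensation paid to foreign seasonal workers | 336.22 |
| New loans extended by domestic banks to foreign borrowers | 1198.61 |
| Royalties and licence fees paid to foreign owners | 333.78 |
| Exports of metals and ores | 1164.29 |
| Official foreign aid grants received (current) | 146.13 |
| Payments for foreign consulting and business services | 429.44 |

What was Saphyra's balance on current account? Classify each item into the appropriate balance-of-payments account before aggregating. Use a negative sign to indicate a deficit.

1591.02

Goods: 1164.29 + 2897.19 = 4061.48
Services: -333.78 - 429.44 - 928.73 - 376.57 = -2068.52
Primary income: 806.46 - 336.22 - 302.45 = 167.79
Secondary income: 146.13 - 384.72 - 331.14 = -569.73
Current account = 4061.48 + (-2068.52) + 167.79 + (-569.73) = 1591.02
(Excluded from the current account — capital account: debt forgiveness received from foreign official creditors 310.04; financial account: foreign purchases of equities on the domestic stock exchange 1187.34, inward foreign direct investment in the manufacturing sector 1520.69, new loans extended by domestic banks to foreign borrowers 1198.61.)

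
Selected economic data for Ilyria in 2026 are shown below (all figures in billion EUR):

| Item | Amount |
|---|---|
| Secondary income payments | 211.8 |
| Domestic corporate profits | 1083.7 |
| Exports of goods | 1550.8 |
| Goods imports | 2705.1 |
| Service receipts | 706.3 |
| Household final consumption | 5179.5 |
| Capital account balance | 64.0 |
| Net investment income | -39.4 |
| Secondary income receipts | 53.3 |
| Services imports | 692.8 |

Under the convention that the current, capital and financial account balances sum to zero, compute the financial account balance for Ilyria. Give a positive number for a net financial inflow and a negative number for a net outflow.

1274.7

Goods balance = 1550.8 - 2705.1 = -1154.3
Services balance = 706.3 - 692.8 = 13.5
Trade balance (goods + services) = -1154.3 + 13.5 = -1140.8
Net primary income = -39.4
Net secondary income = 53.3 - 211.8 = -158.5
Current account = -1140.8 + (-39.4) + (-158.5) = -1338.7
Financial account = -(-1338.7 + 64.0) = 1274.7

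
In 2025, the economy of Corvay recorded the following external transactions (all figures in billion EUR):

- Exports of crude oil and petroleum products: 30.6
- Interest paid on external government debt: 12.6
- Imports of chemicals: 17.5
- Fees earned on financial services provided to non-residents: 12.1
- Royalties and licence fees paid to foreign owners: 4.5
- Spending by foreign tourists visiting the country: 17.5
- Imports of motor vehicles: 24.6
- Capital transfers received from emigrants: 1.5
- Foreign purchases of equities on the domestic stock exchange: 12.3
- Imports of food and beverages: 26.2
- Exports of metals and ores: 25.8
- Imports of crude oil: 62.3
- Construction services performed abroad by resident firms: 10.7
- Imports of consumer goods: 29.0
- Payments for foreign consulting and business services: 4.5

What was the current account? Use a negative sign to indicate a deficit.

Goods: -26.2 - 29.0 + 25.8 - 62.3 - 17.5 + 30.6 - 24.6 = -103.2
Services: -4.5 + 10.7 + 17.5 + 12.1 - 4.5 = 31.3
Primary income: -12.6
Current account = (-103.2) + 31.3 + (-12.6) = -84.5
(Excluded from the current account — capital account: capital transfers received from emigrants 1.5; financial account: foreign purchases of equities on the domestic stock exchange 12.3.)

-84.5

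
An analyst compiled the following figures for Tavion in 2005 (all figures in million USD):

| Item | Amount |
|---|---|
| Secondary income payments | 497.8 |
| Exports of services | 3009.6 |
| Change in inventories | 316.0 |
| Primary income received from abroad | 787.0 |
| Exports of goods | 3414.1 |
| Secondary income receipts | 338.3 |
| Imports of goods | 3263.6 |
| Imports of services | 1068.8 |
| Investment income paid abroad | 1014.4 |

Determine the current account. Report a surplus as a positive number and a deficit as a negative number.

Goods balance = 3414.1 - 3263.6 = 150.5
Services balance = 3009.6 - 1068.8 = 1940.8
Trade balance (goods + services) = 150.5 + 1940.8 = 2091.3
Net primary income = 787.0 - 1014.4 = -227.4
Net secondary income = 338.3 - 497.8 = -159.5
Current account = 2091.3 + (-227.4) + (-159.5) = 1704.4

1704.4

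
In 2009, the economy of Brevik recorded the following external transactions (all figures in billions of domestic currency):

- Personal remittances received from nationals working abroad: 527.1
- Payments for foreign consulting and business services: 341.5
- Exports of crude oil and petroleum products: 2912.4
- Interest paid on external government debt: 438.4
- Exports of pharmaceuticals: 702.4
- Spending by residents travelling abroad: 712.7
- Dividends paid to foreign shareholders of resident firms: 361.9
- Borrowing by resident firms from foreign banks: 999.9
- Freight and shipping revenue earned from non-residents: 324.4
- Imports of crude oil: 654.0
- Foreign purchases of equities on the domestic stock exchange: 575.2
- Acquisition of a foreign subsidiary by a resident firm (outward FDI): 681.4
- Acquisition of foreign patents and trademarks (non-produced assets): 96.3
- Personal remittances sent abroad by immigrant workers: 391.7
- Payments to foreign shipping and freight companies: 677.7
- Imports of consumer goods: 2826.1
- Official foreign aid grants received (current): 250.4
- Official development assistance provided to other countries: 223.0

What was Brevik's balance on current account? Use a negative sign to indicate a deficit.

-1910.3

Goods: 2912.4 + 702.4 - 2826.1 - 654.0 = 134.7
Services: -677.7 - 712.7 + 324.4 - 341.5 = -1407.5
Primary income: -361.9 - 438.4 = -800.3
Secondary income: 250.4 - 391.7 + 527.1 - 223.0 = 162.8
Current account = 134.7 + (-1407.5) + (-800.3) + 162.8 = -1910.3
(Excluded from the current account — financial account: borrowing by resident firms from foreign banks 999.9, foreign purchases of equities on the domestic stock exchange 575.2, acquisition of a foreign subsidiary by a resident firm (outward FDI) 681.4; capital account: acquisition of foreign patents and trademarks (non-produced assets) 96.3.)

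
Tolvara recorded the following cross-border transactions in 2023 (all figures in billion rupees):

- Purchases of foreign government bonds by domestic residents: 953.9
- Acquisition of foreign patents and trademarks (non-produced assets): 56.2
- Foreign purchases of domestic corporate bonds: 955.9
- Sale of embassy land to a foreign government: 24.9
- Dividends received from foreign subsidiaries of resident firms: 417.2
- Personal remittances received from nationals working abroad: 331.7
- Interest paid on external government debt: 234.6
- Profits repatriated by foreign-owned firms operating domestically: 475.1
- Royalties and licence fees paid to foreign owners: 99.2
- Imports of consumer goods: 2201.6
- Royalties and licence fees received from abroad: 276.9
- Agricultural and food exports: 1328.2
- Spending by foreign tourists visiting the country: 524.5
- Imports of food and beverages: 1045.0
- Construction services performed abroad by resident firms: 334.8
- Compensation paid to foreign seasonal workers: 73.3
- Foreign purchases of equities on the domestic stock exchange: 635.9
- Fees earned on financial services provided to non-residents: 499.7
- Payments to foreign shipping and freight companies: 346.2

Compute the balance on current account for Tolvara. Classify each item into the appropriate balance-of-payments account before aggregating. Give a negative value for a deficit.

Goods: 1328.2 - 2201.6 - 1045.0 = -1918.4
Services: 499.7 - 346.2 - 99.2 + 276.9 + 524.5 + 334.8 = 1190.5
Primary income: -475.1 - 234.6 - 73.3 + 417.2 = -365.8
Secondary income: 331.7
Current account = (-1918.4) + 1190.5 + (-365.8) + 331.7 = -762.0
(Excluded from the current account — financial account: purchases of foreign government bonds by domestic residents 953.9, foreign purchases of domestic corporate bonds 955.9, foreign purchases of equities on the domestic stock exchange 635.9; capital account: acquisition of foreign patents and trademarks (non-produced assets) 56.2, sale of embassy land to a foreign government 24.9.)

-762.0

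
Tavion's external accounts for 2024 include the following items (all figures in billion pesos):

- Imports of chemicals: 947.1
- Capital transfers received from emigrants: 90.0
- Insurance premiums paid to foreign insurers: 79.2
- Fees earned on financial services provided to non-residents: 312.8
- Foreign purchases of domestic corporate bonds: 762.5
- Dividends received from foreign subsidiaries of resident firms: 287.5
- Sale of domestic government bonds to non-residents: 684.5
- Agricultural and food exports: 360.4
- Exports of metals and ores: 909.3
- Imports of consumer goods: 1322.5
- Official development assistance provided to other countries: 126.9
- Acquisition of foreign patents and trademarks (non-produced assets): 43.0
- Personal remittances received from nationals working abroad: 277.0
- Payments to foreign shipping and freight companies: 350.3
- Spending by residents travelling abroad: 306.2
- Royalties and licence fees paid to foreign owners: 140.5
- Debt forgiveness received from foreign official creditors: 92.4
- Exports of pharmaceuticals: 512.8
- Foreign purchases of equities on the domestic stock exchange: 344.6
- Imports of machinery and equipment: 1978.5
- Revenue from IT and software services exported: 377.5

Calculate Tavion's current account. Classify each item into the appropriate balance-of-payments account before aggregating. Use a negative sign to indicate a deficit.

-2213.9

Goods: 909.3 + 360.4 - 947.1 - 1322.5 + 512.8 - 1978.5 = -2465.6
Services: -350.3 - 140.5 - 306.2 + 377.5 + 312.8 - 79.2 = -185.9
Primary income: 287.5
Secondary income: 277.0 - 126.9 = 150.1
Current account = (-2465.6) + (-185.9) + 287.5 + 150.1 = -2213.9
(Excluded from the current account — capital account: capital transfers received from emigrants 90.0, acquisition of foreign patents and trademarks (non-produced assets) 43.0, debt forgiveness received from foreign official creditors 92.4; financial account: foreign purchases of domestic corporate bonds 762.5, sale of domestic government bonds to non-residents 684.5, foreign purchases of equities on the domestic stock exchange 344.6.)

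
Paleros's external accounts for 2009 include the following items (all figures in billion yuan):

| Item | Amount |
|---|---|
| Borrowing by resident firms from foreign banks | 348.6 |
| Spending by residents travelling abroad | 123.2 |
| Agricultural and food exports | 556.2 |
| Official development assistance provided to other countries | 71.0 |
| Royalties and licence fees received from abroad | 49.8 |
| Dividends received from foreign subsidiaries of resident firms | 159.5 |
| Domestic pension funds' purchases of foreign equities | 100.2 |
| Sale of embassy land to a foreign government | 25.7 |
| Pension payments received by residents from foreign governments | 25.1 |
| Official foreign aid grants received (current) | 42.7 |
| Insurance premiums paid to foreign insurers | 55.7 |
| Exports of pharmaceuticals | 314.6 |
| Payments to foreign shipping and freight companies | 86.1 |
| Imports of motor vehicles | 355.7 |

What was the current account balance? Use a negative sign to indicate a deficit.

Goods: 314.6 + 556.2 - 355.7 = 515.1
Services: -123.2 - 86.1 + 49.8 - 55.7 = -215.2
Primary income: 159.5
Secondary income: -71.0 + 42.7 + 25.1 = -3.2
Current account = 515.1 + (-215.2) + 159.5 + (-3.2) = 456.2
(Excluded from the current account — financial account: borrowing by resident firms from foreign banks 348.6, domestic pension funds' purchases of foreign equities 100.2; capital account: sale of embassy land to a foreign government 25.7.)

456.2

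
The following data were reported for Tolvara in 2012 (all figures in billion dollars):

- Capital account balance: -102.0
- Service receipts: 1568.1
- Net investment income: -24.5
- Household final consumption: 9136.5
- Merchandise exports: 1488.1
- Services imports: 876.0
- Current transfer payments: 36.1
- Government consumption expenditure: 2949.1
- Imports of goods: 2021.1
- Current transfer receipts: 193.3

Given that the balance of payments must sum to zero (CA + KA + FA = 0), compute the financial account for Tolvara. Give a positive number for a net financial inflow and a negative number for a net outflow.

Goods balance = 1488.1 - 2021.1 = -533.0
Services balance = 1568.1 - 876.0 = 692.1
Trade balance (goods + services) = -533.0 + 692.1 = 159.1
Net primary income = -24.5
Net secondary income = 193.3 - 36.1 = 157.2
Current account = 159.1 + (-24.5) + 157.2 = 291.8
Financial account = -(291.8 + (-102.0)) = -189.8

-189.8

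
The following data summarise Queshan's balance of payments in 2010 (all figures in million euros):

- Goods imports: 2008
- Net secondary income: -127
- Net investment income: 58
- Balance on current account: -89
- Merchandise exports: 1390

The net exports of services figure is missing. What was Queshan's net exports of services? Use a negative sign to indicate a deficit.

Current account = goods balance + services balance + net primary income + net secondary income
Sum of the known components = -687
Net exports of services = CA - (known components) = -89 - (-687) = 598

598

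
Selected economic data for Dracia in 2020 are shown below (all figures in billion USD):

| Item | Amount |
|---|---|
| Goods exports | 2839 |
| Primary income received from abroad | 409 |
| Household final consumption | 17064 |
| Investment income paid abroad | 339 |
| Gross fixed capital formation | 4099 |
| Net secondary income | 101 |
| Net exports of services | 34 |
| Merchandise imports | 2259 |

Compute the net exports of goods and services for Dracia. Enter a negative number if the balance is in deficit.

Goods balance = 2839 - 2259 = 580
Services balance = 34
Trade balance (goods + services) = 580 + 34 = 614

614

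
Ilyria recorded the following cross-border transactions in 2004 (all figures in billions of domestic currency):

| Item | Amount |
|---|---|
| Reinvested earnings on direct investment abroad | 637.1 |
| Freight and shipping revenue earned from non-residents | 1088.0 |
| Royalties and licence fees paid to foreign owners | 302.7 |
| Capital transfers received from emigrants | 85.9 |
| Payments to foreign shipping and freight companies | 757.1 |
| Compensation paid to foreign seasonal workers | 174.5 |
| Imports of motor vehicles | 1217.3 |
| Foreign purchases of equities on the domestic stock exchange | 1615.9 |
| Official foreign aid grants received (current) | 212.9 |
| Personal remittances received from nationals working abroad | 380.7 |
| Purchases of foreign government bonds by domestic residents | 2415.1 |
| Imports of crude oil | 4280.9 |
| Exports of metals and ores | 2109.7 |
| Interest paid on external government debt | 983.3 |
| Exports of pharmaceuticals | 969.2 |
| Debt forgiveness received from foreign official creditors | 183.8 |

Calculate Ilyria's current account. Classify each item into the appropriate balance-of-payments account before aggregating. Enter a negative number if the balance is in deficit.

-2318.2

Goods: -1217.3 - 4280.9 + 2109.7 + 969.2 = -2419.3
Services: -302.7 - 757.1 + 1088.0 = 28.2
Primary income: 637.1 - 174.5 - 983.3 = -520.7
Secondary income: 212.9 + 380.7 = 593.6
Current account = (-2419.3) + 28.2 + (-520.7) + 593.6 = -2318.2
(Excluded from the current account — capital account: capital transfers received from emigrants 85.9, debt forgiveness received from foreign official creditors 183.8; financial account: foreign purchases of equities on the domestic stock exchange 1615.9, purchases of foreign government bonds by domestic residents 2415.1.)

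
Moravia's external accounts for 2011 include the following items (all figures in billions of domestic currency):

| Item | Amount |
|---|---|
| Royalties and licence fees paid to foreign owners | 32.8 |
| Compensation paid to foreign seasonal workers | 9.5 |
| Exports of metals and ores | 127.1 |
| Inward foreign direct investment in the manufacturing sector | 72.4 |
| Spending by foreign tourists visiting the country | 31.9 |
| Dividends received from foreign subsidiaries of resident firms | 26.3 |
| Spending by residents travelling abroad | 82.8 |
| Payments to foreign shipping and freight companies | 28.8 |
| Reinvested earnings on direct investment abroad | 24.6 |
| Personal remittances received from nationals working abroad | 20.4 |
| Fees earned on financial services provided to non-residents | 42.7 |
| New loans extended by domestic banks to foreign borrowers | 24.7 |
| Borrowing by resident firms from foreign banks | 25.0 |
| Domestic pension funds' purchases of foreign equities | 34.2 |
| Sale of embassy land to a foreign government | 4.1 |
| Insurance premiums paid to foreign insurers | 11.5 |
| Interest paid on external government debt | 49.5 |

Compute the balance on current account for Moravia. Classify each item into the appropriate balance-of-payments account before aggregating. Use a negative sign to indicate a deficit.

58.1

Goods: 127.1
Services: -32.8 + 42.7 + 31.9 - 11.5 - 82.8 - 28.8 = -81.3
Primary income: 24.6 + 26.3 - 9.5 - 49.5 = -8.1
Secondary income: 20.4
Current account = 127.1 + (-81.3) + (-8.1) + 20.4 = 58.1
(Excluded from the current account — financial account: inward foreign direct investment in the manufacturing sector 72.4, new loans extended by domestic banks to foreign borrowers 24.7, borrowing by resident firms from foreign banks 25.0, domestic pension funds' purchases of foreign equities 34.2; capital account: sale of embassy land to a foreign government 4.1.)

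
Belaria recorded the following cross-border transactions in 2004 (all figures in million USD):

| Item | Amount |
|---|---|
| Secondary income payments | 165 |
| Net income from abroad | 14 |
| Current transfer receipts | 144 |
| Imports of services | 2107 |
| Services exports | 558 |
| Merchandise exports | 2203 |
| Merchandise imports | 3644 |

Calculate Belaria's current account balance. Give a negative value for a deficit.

-2997

Goods balance = 2203 - 3644 = -1441
Services balance = 558 - 2107 = -1549
Trade balance (goods + services) = -1441 + (-1549) = -2990
Net primary income = 14
Net secondary income = 144 - 165 = -21
Current account = -2990 + 14 + (-21) = -2997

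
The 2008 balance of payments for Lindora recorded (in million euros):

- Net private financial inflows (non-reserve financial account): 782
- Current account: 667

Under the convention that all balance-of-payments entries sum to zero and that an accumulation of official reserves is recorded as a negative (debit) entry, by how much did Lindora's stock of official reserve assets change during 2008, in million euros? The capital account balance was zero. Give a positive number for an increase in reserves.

Official reserve transactions balance = -(667 + 782) = -1449
An accumulation of reserves is recorded as a debit (negative entry), so the change in the stock of reserves is the negative of that balance.
Change in official reserves = -(-1449) = 1449

1449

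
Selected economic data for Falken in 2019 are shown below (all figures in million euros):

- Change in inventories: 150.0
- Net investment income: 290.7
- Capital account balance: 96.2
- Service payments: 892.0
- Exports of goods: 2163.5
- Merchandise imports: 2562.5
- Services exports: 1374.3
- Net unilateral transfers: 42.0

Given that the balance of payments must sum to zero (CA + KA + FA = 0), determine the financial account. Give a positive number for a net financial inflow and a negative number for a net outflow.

Goods balance = 2163.5 - 2562.5 = -399.0
Services balance = 1374.3 - 892.0 = 482.3
Trade balance (goods + services) = -399.0 + 482.3 = 83.3
Net primary income = 290.7
Net secondary income = 42.0
Current account = 83.3 + 290.7 + 42.0 = 416.0
Financial account = -(416.0 + 96.2) = -512.2

-512.2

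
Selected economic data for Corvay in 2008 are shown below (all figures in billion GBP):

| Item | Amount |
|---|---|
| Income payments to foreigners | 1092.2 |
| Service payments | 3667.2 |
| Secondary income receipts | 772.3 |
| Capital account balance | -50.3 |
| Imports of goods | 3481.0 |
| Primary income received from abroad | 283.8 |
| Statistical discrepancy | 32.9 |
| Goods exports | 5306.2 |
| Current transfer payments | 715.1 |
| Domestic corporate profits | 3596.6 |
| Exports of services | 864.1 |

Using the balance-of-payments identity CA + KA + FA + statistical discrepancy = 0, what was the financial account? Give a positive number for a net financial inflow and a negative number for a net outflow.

Goods balance = 5306.2 - 3481.0 = 1825.2
Services balance = 864.1 - 3667.2 = -2803.1
Trade balance (goods + services) = 1825.2 + (-2803.1) = -977.9
Net primary income = 283.8 - 1092.2 = -808.4
Net secondary income = 772.3 - 715.1 = 57.2
Current account = -977.9 + (-808.4) + 57.2 = -1729.1
Financial account = -(-1729.1 + (-50.3) + 32.9) = 1746.5

1746.5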